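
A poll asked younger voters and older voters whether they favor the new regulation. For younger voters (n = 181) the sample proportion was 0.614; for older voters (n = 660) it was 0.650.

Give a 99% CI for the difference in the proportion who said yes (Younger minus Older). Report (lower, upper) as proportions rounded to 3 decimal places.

Each SE is √(p̂(1−p̂)/n): √(0.6140·0.3860/181) = 0.03619 and √(0.6500·0.3500/660) = 0.01857.
SE(p̂₁ − p̂₂) = √(SE₁² + SE₂²) = √(0.0013097161 + 0.0003448449) = 0.04068, since the two samples are independent.
At 99% confidence z* = 2.576; margin = 2.576 × 0.04068 = 0.10479.
The difference is 0.6140 − 0.6500 = -0.0360, so the interval is -0.0360 ± 0.10479 = (-0.141, 0.069).

(-0.141, 0.069)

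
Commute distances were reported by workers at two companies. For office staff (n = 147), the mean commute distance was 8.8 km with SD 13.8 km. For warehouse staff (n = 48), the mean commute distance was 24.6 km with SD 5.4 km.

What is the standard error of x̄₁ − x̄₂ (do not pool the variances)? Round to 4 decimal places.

1.3795

Standard errors of each mean: 13.8/√147 = 1.1382 and 5.4/√48 = 0.7794.
SE(x̄₁ − x̄₂) = √(1.1382² + 0.7794²) = 1.3795 for independent samples with unequal variances.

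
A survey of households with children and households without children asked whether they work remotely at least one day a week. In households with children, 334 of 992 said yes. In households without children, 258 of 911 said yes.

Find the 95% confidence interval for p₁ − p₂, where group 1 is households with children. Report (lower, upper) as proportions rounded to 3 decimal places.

First, p̂₁ = 334/992 = 0.3367; p̂₂ = 258/911 = 0.2832.
The two standard errors are √(0.3367×0.6633/992) = 0.01500 and √(0.2832×0.7168/911) = 0.01493.
Because the samples are independent, SE_diff = √(0.01500² + 0.01493²) = 0.02116.
Using z* = 1.960 for 95%, ME = 1.960 × 0.02116 = 0.04147.
p̂₁ − p̂₂ = 0.0535; interval 0.0535 ± 0.04147 gives (0.012, 0.095).

(0.012, 0.095)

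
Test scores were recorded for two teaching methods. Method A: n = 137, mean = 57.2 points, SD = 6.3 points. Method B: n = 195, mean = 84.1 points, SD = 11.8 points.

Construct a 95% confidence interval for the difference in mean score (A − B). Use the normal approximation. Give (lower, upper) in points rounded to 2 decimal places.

(-28.86, -24.94)

SE₁ = s₁/√n₁ = 6.3/√137 = 0.5382; SE₂ = 11.8/√195 = 0.8450.
Independent samples, unequal variances: SE_diff = √(SE₁² + SE₂²) = √(0.28965924 + 0.714025) = 1.0018.
z* = 1.960, so margin of error = 1.960 × 1.0018 = 1.9635.
Difference in means = 57.2 − 84.1 = -26.9000.
-26.9000 ± 1.9635 → (-28.86, -24.94).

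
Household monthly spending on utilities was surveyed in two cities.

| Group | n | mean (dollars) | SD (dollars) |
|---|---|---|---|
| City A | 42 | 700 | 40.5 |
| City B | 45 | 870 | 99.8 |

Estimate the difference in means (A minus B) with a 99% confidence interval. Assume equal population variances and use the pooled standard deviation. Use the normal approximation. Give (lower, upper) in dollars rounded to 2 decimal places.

(-212.62, -127.38)

s_p = √[((n₁−1)s₁² + (n₂−1)s₂²)/(n₁+n₂−2)] = √[(41·40.5² + 44·99.8²)/85] = 77.1166.
SE = 77.1166·√(1/42 + 1/45) = 16.5454.
With z* = 2.576, margin = 2.576 × 16.5454 = 42.6210.
x̄₁ − x̄₂ = 700 − 870 = -170.0000; interval -170.0000 ± 42.6210 = (-212.62, -127.38).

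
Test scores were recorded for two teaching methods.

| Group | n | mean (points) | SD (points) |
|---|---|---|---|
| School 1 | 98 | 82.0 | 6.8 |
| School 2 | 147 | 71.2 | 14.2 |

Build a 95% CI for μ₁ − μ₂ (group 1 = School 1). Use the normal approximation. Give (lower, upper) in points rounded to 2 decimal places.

(8.14, 13.46)

SE₁ = s₁/√n₁ = 6.8/√98 = 0.6869; SE₂ = 14.2/√147 = 1.1712.
Independent samples, unequal variances: SE_diff = √(SE₁² + SE₂²) = √(0.47183161 + 1.37170944) = 1.3578.
z* = 1.960, so margin of error = 1.960 × 1.3578 = 2.6613.
Difference in means = 82.0 − 71.2 = 10.8000.
10.8000 ± 2.6613 → (8.14, 13.46).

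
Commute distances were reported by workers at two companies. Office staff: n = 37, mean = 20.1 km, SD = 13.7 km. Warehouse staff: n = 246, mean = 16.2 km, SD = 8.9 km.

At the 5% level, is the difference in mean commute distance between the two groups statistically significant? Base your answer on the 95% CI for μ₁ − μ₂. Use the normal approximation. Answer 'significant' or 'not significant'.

not significant

Standard errors of each mean: 13.7/√37 = 2.2523 and 8.9/√246 = 0.5674.
SE(x̄₁ − x̄₂) = √(2.2523² + 0.5674²) = 2.3227 for independent samples with unequal variances.
With z* = 1.960, the margin is 1.960 × 2.3227 = 4.5525.
x̄₁ − x̄₂ = 20.1 − 16.2 = 3.9000; the interval is 3.9000 ± 4.5525 = (-0.6525, 8.4525).
The interval (-0.6525, 8.4525) contains 0, so the difference is not significant.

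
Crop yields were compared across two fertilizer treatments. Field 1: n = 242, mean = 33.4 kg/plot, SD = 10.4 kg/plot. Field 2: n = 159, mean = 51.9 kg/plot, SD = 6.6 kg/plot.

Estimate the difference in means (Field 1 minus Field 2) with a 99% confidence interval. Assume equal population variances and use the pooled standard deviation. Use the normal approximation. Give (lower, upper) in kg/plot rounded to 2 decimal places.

Pooled variance s_p² = [241·10.4² + 158·6.6²] / (242+159−2) = 82.5790, so s_p = 9.0873.
SE_diff = s_p·√(1/n₁ + 1/n₂) = 9.0873·√(1/242 + 1/159) = 0.9277.
z* = 2.576; margin = 2.576 × 0.9277 = 2.3898.
Difference = 33.4 − 51.9 = -18.5000.
-18.5000 ± 2.3898 → (-20.89, -16.11).

(-20.89, -16.11)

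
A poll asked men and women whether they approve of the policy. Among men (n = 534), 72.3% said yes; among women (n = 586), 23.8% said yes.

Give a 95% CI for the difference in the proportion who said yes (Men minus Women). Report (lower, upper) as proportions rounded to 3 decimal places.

(0.434, 0.536)

Each SE is √(p̂(1−p̂)/n): √(0.7230·0.2770/534) = 0.01937 and √(0.2380·0.7620/586) = 0.01759.
SE(p̂₁ − p̂₂) = √(SE₁² + SE₂²) = √(0.0003751969 + 0.0003094081) = 0.02616, since the two samples are independent.
At 95% confidence z* = 1.960; margin = 1.960 × 0.02616 = 0.05127.
The difference is 0.7230 − 0.2380 = 0.4850, so the interval is 0.4850 ± 0.05127 = (0.434, 0.536).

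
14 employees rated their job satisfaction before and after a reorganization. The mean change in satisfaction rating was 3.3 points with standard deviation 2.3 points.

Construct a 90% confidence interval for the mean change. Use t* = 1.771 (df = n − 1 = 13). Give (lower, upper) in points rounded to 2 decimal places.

(2.21, 4.39)

Paired design: SE = s_d/√n = 2.3/√14 = 0.6147.
t* = 1.771; margin of error = 1.771 × 0.6147 = 1.0886.
3.3 ± 1.0886 → (2.21, 4.39).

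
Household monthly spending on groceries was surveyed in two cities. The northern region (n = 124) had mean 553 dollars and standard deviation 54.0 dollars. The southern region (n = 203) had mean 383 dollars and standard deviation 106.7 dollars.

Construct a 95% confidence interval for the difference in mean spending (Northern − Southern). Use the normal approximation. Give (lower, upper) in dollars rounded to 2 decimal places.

(152.51, 187.49)

Per-group SEs: s₁/√n₁ = 54.0/√124 = 4.8493, s₂/√n₂ = 106.7/√203 = 7.4889.
Unpooled SE of the difference: √(23.51571049 + 56.08362321) = 8.9218.
Margin of error = z* · SE = 1.960 × 8.9218 = 17.4867.
x̄₁ − x̄₂ = 553 − 383 = 170.0000.
CI: 170.0000 ± 17.4867 = (152.51, 187.49).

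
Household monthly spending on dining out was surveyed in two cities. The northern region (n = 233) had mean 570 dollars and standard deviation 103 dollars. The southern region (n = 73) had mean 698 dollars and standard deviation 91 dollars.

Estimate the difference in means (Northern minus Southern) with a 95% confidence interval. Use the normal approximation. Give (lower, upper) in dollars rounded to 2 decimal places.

Standard errors of each mean: 103/√233 = 6.7478 and 91/√73 = 10.6507.
SE(x̄₁ − x̄₂) = √(6.7478² + 10.6507²) = 12.6083 for independent samples with unequal variances.
With z* = 1.960, the margin is 1.960 × 12.6083 = 24.7123.
x̄₁ − x̄₂ = 570 − 698 = -128.0000; the interval is -128.0000 ± 24.7123 = (-152.71, -103.29).

(-152.71, -103.29)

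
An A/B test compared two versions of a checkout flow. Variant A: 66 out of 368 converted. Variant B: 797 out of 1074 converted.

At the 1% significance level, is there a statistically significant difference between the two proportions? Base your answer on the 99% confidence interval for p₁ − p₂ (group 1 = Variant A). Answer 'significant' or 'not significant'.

First, p̂₁ = 66/368 = 0.1793; p̂₂ = 797/1074 = 0.7421.
The two standard errors are √(0.1793×0.8207/368) = 0.02000 and √(0.7421×0.2579/1074) = 0.01335.
Because the samples are independent, SE_diff = √(0.02000² + 0.01335²) = 0.02405.
Using z* = 2.576 for 99%, ME = 2.576 × 0.02405 = 0.06195.
p̂₁ − p̂₂ = -0.5628; interval -0.5628 ± 0.06195 gives (-0.62475, -0.50085).
The interval (-0.62475, -0.50085) does not contain 0, so the difference is significant.

significant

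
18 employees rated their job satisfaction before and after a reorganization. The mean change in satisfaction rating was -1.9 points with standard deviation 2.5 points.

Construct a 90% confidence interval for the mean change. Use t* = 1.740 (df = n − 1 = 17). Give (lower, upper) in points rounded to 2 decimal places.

(-2.93, -0.87)

Paired design: SE = s_d/√n = 2.5/√18 = 0.5893.
t* = 1.740; margin of error = 1.740 × 0.5893 = 1.0254.
-1.9 ± 1.0254 → (-2.93, -0.87).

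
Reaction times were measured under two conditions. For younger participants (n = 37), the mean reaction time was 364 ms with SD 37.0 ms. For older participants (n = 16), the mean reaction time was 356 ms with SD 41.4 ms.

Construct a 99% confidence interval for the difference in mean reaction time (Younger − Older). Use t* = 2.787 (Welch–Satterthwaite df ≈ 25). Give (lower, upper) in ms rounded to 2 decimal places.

SE₁ = s₁/√n₁ = 37.0/√37 = 6.0828; SE₂ = 41.4/√16 = 10.3500.
Independent samples, unequal variances: SE_diff = √(SE₁² + SE₂²) = √(37.00045584 + 107.1225) = 12.0051.
t* = 2.787, so margin of error = 2.787 × 12.0051 = 33.4582.
Difference in means = 364 − 356 = 8.0000.
8.0000 ± 33.4582 → (-25.46, 41.46).

(-25.46, 41.46)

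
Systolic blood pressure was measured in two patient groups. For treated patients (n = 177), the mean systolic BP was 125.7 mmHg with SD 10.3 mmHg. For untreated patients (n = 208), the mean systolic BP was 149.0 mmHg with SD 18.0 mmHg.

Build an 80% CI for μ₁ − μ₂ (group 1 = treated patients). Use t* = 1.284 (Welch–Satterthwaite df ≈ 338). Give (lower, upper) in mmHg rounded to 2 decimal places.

Standard errors of each mean: 10.3/√177 = 0.7742 and 18.0/√208 = 1.2481.
SE(x̄₁ − x̄₂) = √(0.7742² + 1.2481²) = 1.4687 for independent samples with unequal variances.
With t* = 1.284, the margin is 1.284 × 1.4687 = 1.8858.
x̄₁ − x̄₂ = 125.7 − 149.0 = -23.3000; the interval is -23.3000 ± 1.8858 = (-25.19, -21.41).

(-25.19, -21.41)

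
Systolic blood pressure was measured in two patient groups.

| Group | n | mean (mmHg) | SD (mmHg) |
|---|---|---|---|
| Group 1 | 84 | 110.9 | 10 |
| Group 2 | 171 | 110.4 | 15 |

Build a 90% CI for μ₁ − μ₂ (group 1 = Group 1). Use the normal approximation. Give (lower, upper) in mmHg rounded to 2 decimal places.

(-2.10, 3.10)

Standard errors of each mean: 10/√84 = 1.0911 and 15/√171 = 1.1471.
SE(x̄₁ − x̄₂) = √(1.0911² + 1.1471²) = 1.5831 for independent samples with unequal variances.
With z* = 1.645, the margin is 1.645 × 1.5831 = 2.6042.
x̄₁ − x̄₂ = 110.9 − 110.4 = 0.5000; the interval is 0.5000 ± 2.6042 = (-2.10, 3.10).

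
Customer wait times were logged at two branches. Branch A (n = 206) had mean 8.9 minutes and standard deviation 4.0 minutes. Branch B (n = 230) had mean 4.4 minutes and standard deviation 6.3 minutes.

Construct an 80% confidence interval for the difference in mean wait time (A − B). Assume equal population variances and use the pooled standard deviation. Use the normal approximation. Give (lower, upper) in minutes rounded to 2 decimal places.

s_p = √[((n₁−1)s₁² + (n₂−1)s₂²)/(n₁+n₂−2)] = √[(205·4.0² + 229·6.3²)/434] = 5.3385.
SE = 5.3385·√(1/206 + 1/230) = 0.5121.
With z* = 1.282, margin = 1.282 × 0.5121 = 0.6565.
x̄₁ − x̄₂ = 8.9 − 4.4 = 4.5000; interval 4.5000 ± 0.6565 = (3.84, 5.16).

(3.84, 5.16)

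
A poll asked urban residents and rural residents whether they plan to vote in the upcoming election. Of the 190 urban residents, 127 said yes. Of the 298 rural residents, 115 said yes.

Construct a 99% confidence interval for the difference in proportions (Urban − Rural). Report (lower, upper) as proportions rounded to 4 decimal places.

Sample proportions: 127/190 = 0.6684, 115/298 = 0.3859.
Each SE is √(p̂(1−p̂)/n): √(0.6684·0.3316/190) = 0.03415 and √(0.3859·0.6141/298) = 0.02820.
SE(p̂₁ − p̂₂) = √(SE₁² + SE₂²) = √(0.0011662225 + 0.00079524) = 0.04429, since the two samples are independent.
At 99% confidence z* = 2.576; margin = 2.576 × 0.04429 = 0.11409.
The difference is 0.6684 − 0.3859 = 0.2825, so the interval is 0.2825 ± 0.11409 = (0.1684, 0.3966).

(0.1684, 0.3966)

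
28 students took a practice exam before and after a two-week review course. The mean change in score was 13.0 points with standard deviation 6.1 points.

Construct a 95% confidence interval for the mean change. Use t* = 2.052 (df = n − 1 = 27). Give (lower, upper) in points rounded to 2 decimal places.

Paired design: SE = s_d/√n = 6.1/√28 = 1.1528.
t* = 2.052; margin of error = 2.052 × 1.1528 = 2.3655.
13.0 ± 2.3655 → (10.63, 15.37).

(10.63, 15.37)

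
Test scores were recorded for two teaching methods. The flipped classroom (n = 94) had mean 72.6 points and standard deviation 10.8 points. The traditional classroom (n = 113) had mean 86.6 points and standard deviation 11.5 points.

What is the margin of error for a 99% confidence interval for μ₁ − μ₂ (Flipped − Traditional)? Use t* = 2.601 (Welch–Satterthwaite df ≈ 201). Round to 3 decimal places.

4.039

Standard errors of each mean: 10.8/√94 = 1.1139 and 11.5/√113 = 1.0818.
SE(x̄₁ − x̄₂) = √(1.1139² + 1.0818²) = 1.5528 for independent samples with unequal variances.
With t* = 2.601, the margin is 2.601 × 1.5528 = 4.0388.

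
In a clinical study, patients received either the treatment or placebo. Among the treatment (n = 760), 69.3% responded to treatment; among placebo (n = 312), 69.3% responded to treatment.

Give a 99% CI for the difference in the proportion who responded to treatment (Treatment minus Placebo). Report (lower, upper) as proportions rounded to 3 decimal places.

The two standard errors are √(0.6930×0.3070/760) = 0.01673 and √(0.6930×0.3070/312) = 0.02611.
Because the samples are independent, SE_diff = √(0.01673² + 0.02611²) = 0.03101.
Using z* = 2.576 for 99%, ME = 2.576 × 0.03101 = 0.07988.
p̂₁ − p̂₂ = 0.0000; interval 0.0000 ± 0.07988 gives (-0.080, 0.080).

(-0.080, 0.080)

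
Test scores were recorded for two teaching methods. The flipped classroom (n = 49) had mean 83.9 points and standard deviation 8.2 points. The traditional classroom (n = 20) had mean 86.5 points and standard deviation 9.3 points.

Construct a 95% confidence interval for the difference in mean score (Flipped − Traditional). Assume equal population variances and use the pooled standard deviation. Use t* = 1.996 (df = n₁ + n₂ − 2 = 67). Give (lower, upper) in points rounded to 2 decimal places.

(-7.12, 1.92)

s_p = √[((n₁−1)s₁² + (n₂−1)s₂²)/(n₁+n₂−2)] = √[(48·8.2² + 19·9.3²)/67] = 8.5264.
SE = 8.5264·√(1/49 + 1/20) = 2.2624.
With t* = 1.996, margin = 1.996 × 2.2624 = 4.5158.
x̄₁ − x̄₂ = 83.9 − 86.5 = -2.6000; interval -2.6000 ± 4.5158 = (-7.12, 1.92).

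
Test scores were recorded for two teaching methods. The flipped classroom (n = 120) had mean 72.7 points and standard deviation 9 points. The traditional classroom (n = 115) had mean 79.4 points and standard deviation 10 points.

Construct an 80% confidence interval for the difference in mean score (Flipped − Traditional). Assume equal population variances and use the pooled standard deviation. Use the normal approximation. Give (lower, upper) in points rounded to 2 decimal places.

(-8.29, -5.11)

s_p = √[((n₁−1)s₁² + (n₂−1)s₂²)/(n₁+n₂−2)] = √[(119·9² + 114·10²)/233] = 9.5024.
SE = 9.5024·√(1/120 + 1/115) = 1.2400.
With z* = 1.282, margin = 1.282 × 1.2400 = 1.5897.
x̄₁ − x̄₂ = 72.7 − 79.4 = -6.7000; interval -6.7000 ± 1.5897 = (-8.29, -5.11).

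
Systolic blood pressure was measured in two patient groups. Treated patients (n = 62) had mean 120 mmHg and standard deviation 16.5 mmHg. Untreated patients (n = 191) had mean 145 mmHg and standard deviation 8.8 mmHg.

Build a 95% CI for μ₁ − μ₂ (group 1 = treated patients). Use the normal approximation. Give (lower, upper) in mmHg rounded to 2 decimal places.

(-29.29, -20.71)

Standard errors of each mean: 16.5/√62 = 2.0955 and 8.8/√191 = 0.6367.
SE(x̄₁ − x̄₂) = √(2.0955² + 0.6367²) = 2.1901 for independent samples with unequal variances.
With z* = 1.960, the margin is 1.960 × 2.1901 = 4.2926.
x̄₁ − x̄₂ = 120 − 145 = -25.0000; the interval is -25.0000 ± 4.2926 = (-29.29, -20.71).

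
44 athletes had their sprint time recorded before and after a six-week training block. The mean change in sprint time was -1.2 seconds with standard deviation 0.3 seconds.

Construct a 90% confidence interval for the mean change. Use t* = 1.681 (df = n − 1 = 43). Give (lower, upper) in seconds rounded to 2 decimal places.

Paired design: SE = s_d/√n = 0.3/√44 = 0.0452.
t* = 1.681; margin of error = 1.681 × 0.0452 = 0.0760.
-1.2 ± 0.0760 → (-1.28, -1.12).

(-1.28, -1.12)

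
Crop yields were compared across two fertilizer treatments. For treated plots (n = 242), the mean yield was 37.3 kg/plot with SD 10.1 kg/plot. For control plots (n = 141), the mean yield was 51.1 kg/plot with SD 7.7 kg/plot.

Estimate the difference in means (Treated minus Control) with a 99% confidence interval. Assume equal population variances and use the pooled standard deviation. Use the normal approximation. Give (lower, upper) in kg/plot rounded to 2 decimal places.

Pooled variance s_p² = [241·10.1² + 140·7.7²] / (242+141−2) = 86.3124, so s_p = 9.2904.
SE_diff = s_p·√(1/n₁ + 1/n₂) = 9.2904·√(1/242 + 1/141) = 0.9843.
z* = 2.576; margin = 2.576 × 0.9843 = 2.5356.
Difference = 37.3 − 51.1 = -13.8000.
-13.8000 ± 2.5356 → (-16.34, -11.26).

(-16.34, -11.26)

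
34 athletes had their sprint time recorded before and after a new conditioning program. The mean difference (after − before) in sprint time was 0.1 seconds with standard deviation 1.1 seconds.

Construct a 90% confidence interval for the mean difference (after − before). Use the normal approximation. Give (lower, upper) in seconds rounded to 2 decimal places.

Paired design: SE = s_d/√n = 1.1/√34 = 0.1886.
z* = 1.645; margin of error = 1.645 × 0.1886 = 0.3102.
0.1 ± 0.3102 → (-0.21, 0.41).

(-0.21, 0.41)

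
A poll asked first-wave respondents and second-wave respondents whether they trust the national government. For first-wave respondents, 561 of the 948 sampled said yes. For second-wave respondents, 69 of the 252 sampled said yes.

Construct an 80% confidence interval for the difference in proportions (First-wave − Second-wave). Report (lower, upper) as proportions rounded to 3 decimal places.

(0.277, 0.359)

p̂₁ = 561/948 = 0.5918 and p̂₂ = 69/252 = 0.2738.
SE₁ = √(p̂₁(1−p̂₁)/n₁) = √(0.5918·0.4082/948) = 0.01596; SE₂ = √(0.2738·0.7262/252) = 0.02809.
Independent samples: SE of the difference = √(SE₁² + SE₂²) = √(0.0002547216 + 0.0007890481) = 0.03231.
z* for 80% confidence is 1.282, so the margin of error is 1.282 × 0.03231 = 0.04142.
Point estimate p̂₁ − p̂₂ = 0.5918 − 0.2738 = 0.3180.
0.3180 ± 0.04142 → (0.277, 0.359).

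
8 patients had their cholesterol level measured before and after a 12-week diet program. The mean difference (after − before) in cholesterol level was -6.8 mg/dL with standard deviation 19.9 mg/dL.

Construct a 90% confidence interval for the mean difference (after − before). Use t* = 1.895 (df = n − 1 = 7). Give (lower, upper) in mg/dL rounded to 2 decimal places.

Paired design: SE = s_d/√n = 19.9/√8 = 7.0357.
t* = 1.895; margin of error = 1.895 × 7.0357 = 13.3327.
-6.8 ± 13.3327 → (-20.13, 6.53).

(-20.13, 6.53)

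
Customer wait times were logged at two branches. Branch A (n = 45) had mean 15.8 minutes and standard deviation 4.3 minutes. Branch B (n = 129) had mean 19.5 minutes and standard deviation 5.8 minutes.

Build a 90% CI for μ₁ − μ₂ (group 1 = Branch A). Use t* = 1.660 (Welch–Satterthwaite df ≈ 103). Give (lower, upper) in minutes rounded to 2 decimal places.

(-5.06, -2.34)

SE₁ = s₁/√n₁ = 4.3/√45 = 0.6410; SE₂ = 5.8/√129 = 0.5107.
Independent samples, unequal variances: SE_diff = √(SE₁² + SE₂²) = √(0.410881 + 0.26081449) = 0.8196.
t* = 1.660, so margin of error = 1.660 × 0.8196 = 1.3605.
Difference in means = 15.8 − 19.5 = -3.7000.
-3.7000 ± 1.3605 → (-5.06, -2.34).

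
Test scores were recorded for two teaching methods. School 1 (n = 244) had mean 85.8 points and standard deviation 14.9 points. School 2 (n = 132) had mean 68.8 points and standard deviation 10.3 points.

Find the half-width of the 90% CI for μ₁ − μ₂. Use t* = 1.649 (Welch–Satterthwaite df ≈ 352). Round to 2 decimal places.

2.16

Per-group SEs: s₁/√n₁ = 14.9/√244 = 0.9539, s₂/√n₂ = 10.3/√132 = 0.8965.
Unpooled SE of the difference: √(0.90992521 + 0.80371225) = 1.3091.
Margin of error = t* · SE = 1.649 × 1.3091 = 2.1587.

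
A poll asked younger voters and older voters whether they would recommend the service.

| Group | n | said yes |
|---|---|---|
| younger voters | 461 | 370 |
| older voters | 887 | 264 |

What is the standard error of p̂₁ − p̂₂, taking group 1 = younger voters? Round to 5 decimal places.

0.02407

First, p̂₁ = 370/461 = 0.8026; p̂₂ = 264/887 = 0.2976.
The two standard errors are √(0.8026×0.1974/461) = 0.01854 and √(0.2976×0.7024/887) = 0.01535.
Because the samples are independent, SE_diff = √(0.01854² + 0.01535²) = 0.02407.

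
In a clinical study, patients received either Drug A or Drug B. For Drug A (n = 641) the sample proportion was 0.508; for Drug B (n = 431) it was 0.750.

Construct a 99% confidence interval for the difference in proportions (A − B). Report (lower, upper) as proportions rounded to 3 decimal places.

The two standard errors are √(0.5080×0.4920/641) = 0.01975 and √(0.7500×0.2500/431) = 0.02086.
Because the samples are independent, SE_diff = √(0.01975² + 0.02086²) = 0.02873.
Using z* = 2.576 for 99%, ME = 2.576 × 0.02873 = 0.07401.
p̂₁ − p̂₂ = -0.2420; interval -0.2420 ± 0.07401 gives (-0.316, -0.168).

(-0.316, -0.168)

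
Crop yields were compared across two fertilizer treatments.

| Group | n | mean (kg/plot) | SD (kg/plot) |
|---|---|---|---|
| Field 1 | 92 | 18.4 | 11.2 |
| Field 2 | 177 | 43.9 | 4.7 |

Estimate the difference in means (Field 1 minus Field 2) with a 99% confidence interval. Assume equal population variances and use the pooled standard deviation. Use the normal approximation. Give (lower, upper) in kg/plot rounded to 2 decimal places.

(-28.01, -22.99)

Pooled variance s_p² = [91·11.2² + 176·4.7²] / (92+177−2) = 57.3142, so s_p = 7.5706.
SE_diff = s_p·√(1/n₁ + 1/n₂) = 7.5706·√(1/92 + 1/177) = 0.9730.
z* = 2.576; margin = 2.576 × 0.9730 = 2.5064.
Difference = 18.4 − 43.9 = -25.5000.
-25.5000 ± 2.5064 → (-28.01, -22.99).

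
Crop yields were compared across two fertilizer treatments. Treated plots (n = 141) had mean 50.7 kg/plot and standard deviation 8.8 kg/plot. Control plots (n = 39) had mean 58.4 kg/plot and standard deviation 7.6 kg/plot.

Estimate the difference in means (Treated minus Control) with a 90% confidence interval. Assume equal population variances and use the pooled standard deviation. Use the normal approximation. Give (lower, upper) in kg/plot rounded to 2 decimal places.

Pooled variance s_p² = [140·8.8² + 38·7.6²] / (141+39−2) = 73.2387, so s_p = 8.5580.
SE_diff = s_p·√(1/n₁ + 1/n₂) = 8.5580·√(1/141 + 1/39) = 1.5483.
z* = 1.645; margin = 1.645 × 1.5483 = 2.5470.
Difference = 50.7 − 58.4 = -7.7000.
-7.7000 ± 2.5470 → (-10.25, -5.15).

(-10.25, -5.15)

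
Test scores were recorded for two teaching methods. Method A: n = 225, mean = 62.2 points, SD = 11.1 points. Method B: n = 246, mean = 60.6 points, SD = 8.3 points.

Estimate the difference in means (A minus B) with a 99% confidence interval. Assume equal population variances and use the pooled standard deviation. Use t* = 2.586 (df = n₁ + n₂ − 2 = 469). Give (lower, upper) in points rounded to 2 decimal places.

s_p = √[((n₁−1)s₁² + (n₂−1)s₂²)/(n₁+n₂−2)] = √[(224·11.1² + 245·8.3²)/469] = 9.7383.
SE = 9.7383·√(1/225 + 1/246) = 0.8983.
With t* = 2.586, margin = 2.586 × 0.8983 = 2.3230.
x̄₁ − x̄₂ = 62.2 − 60.6 = 1.6000; interval 1.6000 ± 2.3230 = (-0.72, 3.92).

(-0.72, 3.92)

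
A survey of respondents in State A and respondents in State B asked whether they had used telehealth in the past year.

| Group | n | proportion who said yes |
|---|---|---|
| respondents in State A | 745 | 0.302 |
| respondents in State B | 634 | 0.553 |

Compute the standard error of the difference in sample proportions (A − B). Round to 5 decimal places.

Each SE is √(p̂(1−p̂)/n): √(0.3020·0.6980/745) = 0.01682 and √(0.5530·0.4470/634) = 0.01975.
SE(p̂₁ − p̂₂) = √(SE₁² + SE₂²) = √(0.0002829124 + 0.0003900625) = 0.02594, since the two samples are independent.

0.02594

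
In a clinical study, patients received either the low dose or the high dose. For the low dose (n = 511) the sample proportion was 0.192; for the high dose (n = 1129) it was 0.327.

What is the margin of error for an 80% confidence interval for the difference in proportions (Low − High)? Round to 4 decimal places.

0.0286

The two standard errors are √(0.1920×0.8080/511) = 0.01742 and √(0.3270×0.6730/1129) = 0.01396.
Because the samples are independent, SE_diff = √(0.01742² + 0.01396²) = 0.02232.
Using z* = 1.282 for 80%, ME = 1.282 × 0.02232 = 0.02861.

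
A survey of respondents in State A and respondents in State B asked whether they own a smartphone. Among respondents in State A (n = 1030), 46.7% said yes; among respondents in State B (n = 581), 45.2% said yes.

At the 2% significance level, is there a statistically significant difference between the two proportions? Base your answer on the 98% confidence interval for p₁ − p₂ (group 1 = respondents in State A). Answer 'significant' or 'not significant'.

not significant

Each SE is √(p̂(1−p̂)/n): √(0.4670·0.5330/1030) = 0.01555 and √(0.4520·0.5480/581) = 0.02065.
SE(p̂₁ − p̂₂) = √(SE₁² + SE₂²) = √(0.0002418025 + 0.0004264225) = 0.02585, since the two samples are independent.
At 98% confidence z* = 2.326; margin = 2.326 × 0.02585 = 0.06013.
The difference is 0.4670 − 0.4520 = 0.0150, so the interval is 0.0150 ± 0.06013 = (-0.04513, 0.07513).
The interval (-0.04513, 0.07513) contains 0, so the difference is not significant.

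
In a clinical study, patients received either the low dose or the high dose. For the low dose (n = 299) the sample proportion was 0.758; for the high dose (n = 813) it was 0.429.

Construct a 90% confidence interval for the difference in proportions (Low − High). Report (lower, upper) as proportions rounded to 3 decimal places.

(0.279, 0.379)

SE₁ = √(p̂₁(1−p̂₁)/n₁) = √(0.7580·0.2420/299) = 0.02477; SE₂ = √(0.4290·0.5710/813) = 0.01736.
Independent samples: SE of the difference = √(SE₁² + SE₂²) = √(0.0006135529 + 0.0003013696) = 0.03025.
z* for 90% confidence is 1.645, so the margin of error is 1.645 × 0.03025 = 0.04976.
Point estimate p̂₁ − p̂₂ = 0.7580 − 0.4290 = 0.3290.
0.3290 ± 0.04976 → (0.279, 0.379).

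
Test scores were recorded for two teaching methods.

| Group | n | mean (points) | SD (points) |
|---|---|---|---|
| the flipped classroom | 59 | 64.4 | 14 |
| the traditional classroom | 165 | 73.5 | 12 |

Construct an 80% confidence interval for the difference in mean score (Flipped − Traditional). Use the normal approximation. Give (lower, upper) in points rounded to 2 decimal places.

(-11.73, -6.47)

SE₁ = s₁/√n₁ = 14/√59 = 1.8226; SE₂ = 12/√165 = 0.9342.
Independent samples, unequal variances: SE_diff = √(SE₁² + SE₂²) = √(3.32187076 + 0.87272964) = 2.0481.
z* = 1.282, so margin of error = 1.282 × 2.0481 = 2.6257.
Difference in means = 64.4 − 73.5 = -9.1000.
-9.1000 ± 2.6257 → (-11.73, -6.47).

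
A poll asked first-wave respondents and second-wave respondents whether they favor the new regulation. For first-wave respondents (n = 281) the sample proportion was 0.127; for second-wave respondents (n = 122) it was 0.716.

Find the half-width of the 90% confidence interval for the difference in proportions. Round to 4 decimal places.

0.0747

Each SE is √(p̂(1−p̂)/n): √(0.1270·0.8730/281) = 0.01986 and √(0.7160·0.2840/122) = 0.04083.
SE(p̂₁ − p̂₂) = √(SE₁² + SE₂²) = √(0.0003944196 + 0.0016670889) = 0.04540, since the two samples are independent.
At 90% confidence z* = 1.645; margin = 1.645 × 0.04540 = 0.07468.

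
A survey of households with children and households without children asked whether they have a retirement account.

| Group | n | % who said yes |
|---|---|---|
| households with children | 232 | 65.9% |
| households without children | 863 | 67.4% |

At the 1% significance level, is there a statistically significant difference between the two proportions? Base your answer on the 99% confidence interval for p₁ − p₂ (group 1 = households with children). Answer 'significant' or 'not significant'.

SE₁ = √(p̂₁(1−p̂₁)/n₁) = √(0.6590·0.3410/232) = 0.03112; SE₂ = √(0.6740·0.3260/863) = 0.01596.
Independent samples: SE of the difference = √(SE₁² + SE₂²) = √(0.0009684544 + 0.0002547216) = 0.03497.
z* for 99% confidence is 2.576, so the margin of error is 2.576 × 0.03497 = 0.09008.
Point estimate p̂₁ − p̂₂ = 0.6590 − 0.6740 = -0.0150.
-0.0150 ± 0.09008 → (-0.10508, 0.07508).
The interval (-0.10508, 0.07508) contains 0, so the difference is not significant.

not significant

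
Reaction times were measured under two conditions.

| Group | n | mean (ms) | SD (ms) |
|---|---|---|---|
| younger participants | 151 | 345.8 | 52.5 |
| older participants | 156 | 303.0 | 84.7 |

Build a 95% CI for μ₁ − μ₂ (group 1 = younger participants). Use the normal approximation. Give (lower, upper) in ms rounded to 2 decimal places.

Standard errors of each mean: 52.5/√151 = 4.2724 and 84.7/√156 = 6.7814.
SE(x̄₁ − x̄₂) = √(4.2724² + 6.7814²) = 8.0150 for independent samples with unequal variances.
With z* = 1.960, the margin is 1.960 × 8.0150 = 15.7094.
x̄₁ − x̄₂ = 345.8 − 303.0 = 42.8000; the interval is 42.8000 ± 15.7094 = (27.09, 58.51).

(27.09, 58.51)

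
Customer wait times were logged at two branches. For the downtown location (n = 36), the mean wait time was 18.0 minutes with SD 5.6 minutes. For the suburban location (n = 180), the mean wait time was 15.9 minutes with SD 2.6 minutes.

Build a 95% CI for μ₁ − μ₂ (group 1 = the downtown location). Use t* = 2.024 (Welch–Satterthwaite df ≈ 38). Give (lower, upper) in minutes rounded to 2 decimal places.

Per-group SEs: s₁/√n₁ = 5.6/√36 = 0.9333, s₂/√n₂ = 2.6/√180 = 0.1938.
Unpooled SE of the difference: √(0.87104889 + 0.03755844) = 0.9532.
Margin of error = t* · SE = 2.024 × 0.9532 = 1.9293.
x̄₁ − x̄₂ = 18.0 − 15.9 = 2.1000.
CI: 2.1000 ± 1.9293 = (0.17, 4.03).

(0.17, 4.03)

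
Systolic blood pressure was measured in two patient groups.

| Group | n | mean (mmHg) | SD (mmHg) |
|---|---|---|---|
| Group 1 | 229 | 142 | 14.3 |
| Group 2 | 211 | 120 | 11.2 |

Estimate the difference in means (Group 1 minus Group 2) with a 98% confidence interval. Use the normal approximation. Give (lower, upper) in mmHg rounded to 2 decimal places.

Standard errors of each mean: 14.3/√229 = 0.9450 and 11.2/√211 = 0.7710.
SE(x̄₁ − x̄₂) = √(0.9450² + 0.7710²) = 1.2196 for independent samples with unequal variances.
With z* = 2.326, the margin is 2.326 × 1.2196 = 2.8368.
x̄₁ − x̄₂ = 142 − 120 = 22.0000; the interval is 22.0000 ± 2.8368 = (19.16, 24.84).

(19.16, 24.84)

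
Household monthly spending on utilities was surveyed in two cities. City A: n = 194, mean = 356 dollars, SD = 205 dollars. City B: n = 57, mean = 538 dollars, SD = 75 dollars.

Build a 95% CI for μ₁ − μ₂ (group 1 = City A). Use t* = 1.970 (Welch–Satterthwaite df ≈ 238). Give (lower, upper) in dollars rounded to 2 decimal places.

(-216.98, -147.02)

Standard errors of each mean: 205/√194 = 14.7181 and 75/√57 = 9.9340.
SE(x̄₁ − x̄₂) = √(14.7181² + 9.9340²) = 17.7569 for independent samples with unequal variances.
With t* = 1.970, the margin is 1.970 × 17.7569 = 34.9811.
x̄₁ − x̄₂ = 356 − 538 = -182.0000; the interval is -182.0000 ± 34.9811 = (-216.98, -147.02).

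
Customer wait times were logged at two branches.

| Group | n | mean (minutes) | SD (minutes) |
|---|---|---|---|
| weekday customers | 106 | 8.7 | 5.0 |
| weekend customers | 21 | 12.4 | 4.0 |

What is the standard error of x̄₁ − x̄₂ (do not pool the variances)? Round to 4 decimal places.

Per-group SEs: s₁/√n₁ = 5.0/√106 = 0.4856, s₂/√n₂ = 4.0/√21 = 0.8729.
Unpooled SE of the difference: √(0.23580736 + 0.76195441) = 0.9989.

0.9989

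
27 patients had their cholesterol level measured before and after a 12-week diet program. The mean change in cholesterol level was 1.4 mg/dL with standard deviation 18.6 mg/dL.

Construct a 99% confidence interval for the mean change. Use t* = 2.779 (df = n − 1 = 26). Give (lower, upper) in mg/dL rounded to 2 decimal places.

Paired design: SE = s_d/√n = 18.6/√27 = 3.5796.
t* = 2.779; margin of error = 2.779 × 3.5796 = 9.9477.
1.4 ± 9.9477 → (-8.55, 11.35).

(-8.55, 11.35)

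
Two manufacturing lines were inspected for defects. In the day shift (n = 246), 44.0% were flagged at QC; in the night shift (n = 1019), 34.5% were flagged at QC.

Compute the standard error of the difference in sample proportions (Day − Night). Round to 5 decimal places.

SE₁ = √(p̂₁(1−p̂₁)/n₁) = √(0.4400·0.5600/246) = 0.03165; SE₂ = √(0.3450·0.6550/1019) = 0.01489.
Independent samples: SE of the difference = √(SE₁² + SE₂²) = √(0.0010017225 + 0.0002217121) = 0.03498.

0.03498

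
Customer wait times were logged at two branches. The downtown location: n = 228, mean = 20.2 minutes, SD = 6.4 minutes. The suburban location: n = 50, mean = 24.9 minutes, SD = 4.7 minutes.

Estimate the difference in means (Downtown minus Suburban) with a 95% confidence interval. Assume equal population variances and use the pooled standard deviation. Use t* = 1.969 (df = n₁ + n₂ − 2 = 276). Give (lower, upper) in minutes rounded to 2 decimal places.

(-6.59, -2.81)

s_p = √[((n₁−1)s₁² + (n₂−1)s₂²)/(n₁+n₂−2)] = √[(227·6.4² + 49·4.7²)/276] = 6.1327.
SE = 6.1327·√(1/228 + 1/50) = 0.9577.
With t* = 1.969, margin = 1.969 × 0.9577 = 1.8857.
x̄₁ − x̄₂ = 20.2 − 24.9 = -4.7000; interval -4.7000 ± 1.8857 = (-6.59, -2.81).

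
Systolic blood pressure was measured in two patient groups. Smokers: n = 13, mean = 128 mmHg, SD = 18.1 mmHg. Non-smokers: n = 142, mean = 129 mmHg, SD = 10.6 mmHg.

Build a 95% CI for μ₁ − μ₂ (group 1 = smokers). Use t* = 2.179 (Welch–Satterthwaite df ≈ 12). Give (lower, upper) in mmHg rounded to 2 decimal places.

SE₁ = s₁/√n₁ = 18.1/√13 = 5.0200; SE₂ = 10.6/√142 = 0.8895.
Independent samples, unequal variances: SE_diff = √(SE₁² + SE₂²) = √(25.2004 + 0.79121025) = 5.0982.
t* = 2.179, so margin of error = 2.179 × 5.0982 = 11.1090.
Difference in means = 128 − 129 = -1.0000.
-1.0000 ± 11.1090 → (-12.11, 10.11).

(-12.11, 10.11)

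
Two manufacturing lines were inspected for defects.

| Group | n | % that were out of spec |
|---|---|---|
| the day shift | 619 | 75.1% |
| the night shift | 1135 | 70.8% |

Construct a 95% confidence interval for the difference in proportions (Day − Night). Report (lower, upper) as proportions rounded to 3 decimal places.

(0.000, 0.086)

Each SE is √(p̂(1−p̂)/n): √(0.7510·0.2490/619) = 0.01738 and √(0.7080·0.2920/1135) = 0.01350.
SE(p̂₁ − p̂₂) = √(SE₁² + SE₂²) = √(0.0003020644 + 0.00018225) = 0.02201, since the two samples are independent.
At 95% confidence z* = 1.960; margin = 1.960 × 0.02201 = 0.04314.
The difference is 0.7510 − 0.7080 = 0.0430, so the interval is 0.0430 ± 0.04314 = (0.000, 0.086).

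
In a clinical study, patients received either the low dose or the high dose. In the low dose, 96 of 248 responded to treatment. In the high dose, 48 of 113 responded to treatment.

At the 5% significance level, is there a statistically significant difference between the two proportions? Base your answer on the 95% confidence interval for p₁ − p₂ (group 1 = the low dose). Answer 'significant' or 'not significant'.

not significant

Sample proportions: 96/248 = 0.3871, 48/113 = 0.4248.
Each SE is √(p̂(1−p̂)/n): √(0.3871·0.6129/248) = 0.03093 and √(0.4248·0.5752/113) = 0.04650.
SE(p̂₁ − p̂₂) = √(SE₁² + SE₂²) = √(0.0009566649 + 0.00216225) = 0.05585, since the two samples are independent.
At 95% confidence z* = 1.960; margin = 1.960 × 0.05585 = 0.10947.
The difference is 0.3871 − 0.4248 = -0.0377, so the interval is -0.0377 ± 0.10947 = (-0.14717, 0.07177).
The interval (-0.14717, 0.07177) contains 0, so the difference is not significant.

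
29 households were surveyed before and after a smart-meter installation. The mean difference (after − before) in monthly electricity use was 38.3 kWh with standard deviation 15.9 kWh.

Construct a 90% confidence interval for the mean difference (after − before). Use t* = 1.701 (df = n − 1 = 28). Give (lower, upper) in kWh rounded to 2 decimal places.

Paired design: SE = s_d/√n = 15.9/√29 = 2.9526.
t* = 1.701; margin of error = 1.701 × 2.9526 = 5.0224.
38.3 ± 5.0224 → (33.28, 43.32).

(33.28, 43.32)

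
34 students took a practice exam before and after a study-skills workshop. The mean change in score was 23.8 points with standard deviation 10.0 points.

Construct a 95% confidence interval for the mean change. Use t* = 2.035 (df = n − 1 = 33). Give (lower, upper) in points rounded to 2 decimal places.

Paired design: SE = s_d/√n = 10.0/√34 = 1.7150.
t* = 2.035; margin of error = 2.035 × 1.7150 = 3.4900.
23.8 ± 3.4900 → (20.31, 27.29).

(20.31, 27.29)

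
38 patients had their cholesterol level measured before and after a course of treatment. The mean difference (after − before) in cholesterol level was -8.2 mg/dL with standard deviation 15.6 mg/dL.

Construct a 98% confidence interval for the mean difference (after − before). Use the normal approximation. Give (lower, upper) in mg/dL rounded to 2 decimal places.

(-14.09, -2.31)

Paired design: SE = s_d/√n = 15.6/√38 = 2.5307.
z* = 2.326; margin of error = 2.326 × 2.5307 = 5.8864.
-8.2 ± 5.8864 → (-14.09, -2.31).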